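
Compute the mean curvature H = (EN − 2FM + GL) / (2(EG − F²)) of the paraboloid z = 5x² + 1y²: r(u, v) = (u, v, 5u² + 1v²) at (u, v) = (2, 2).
H = 54*sqrt(417)/19321

With E = 100*u^2 + 1, F = 20*u*v, G = 4*v^2 + 1, L = 10/sqrt(100*u^2 + 4*v^2 + 1), M = 0, N = 2/sqrt(100*u^2 + 4*v^2 + 1), assemble
  H = (EN − 2FM + GL) / (2(EG − F²)) = 2*(50*u^2 + 10*v^2 + 3)/(100*u^2 + 4*v^2 + 1)^(3/2).
At (u, v) = (2, 2): H = 54*sqrt(417)/19321.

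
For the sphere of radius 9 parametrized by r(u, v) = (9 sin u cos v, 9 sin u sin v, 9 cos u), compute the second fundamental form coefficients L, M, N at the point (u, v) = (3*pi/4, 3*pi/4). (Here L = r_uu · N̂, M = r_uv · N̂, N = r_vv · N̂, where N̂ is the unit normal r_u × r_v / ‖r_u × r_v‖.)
L = -9;  M = 0;  N = -9/2

Compute the unit normal N̂(u, v) = (sin(u)^2*cos(v)/Abs(sin(u)), sin(u)^2*sin(v)/Abs(sin(u)), sin(2*u)/(2*Abs(sin(u)))), and the second partials r_uu, r_uv, r_vv. Take dot products:
  L(u, v) = r_uu · N̂ = -9*sin(u)/Abs(sin(u)),
  M(u, v) = r_uv · N̂ = 0,
  N(u, v) = r_vv · N̂ = -9*sin(u)^3/Abs(sin(u)).
Evaluating at (u, v) = (3*pi/4, 3*pi/4):
  L = -9, M = 0, N = -9/2.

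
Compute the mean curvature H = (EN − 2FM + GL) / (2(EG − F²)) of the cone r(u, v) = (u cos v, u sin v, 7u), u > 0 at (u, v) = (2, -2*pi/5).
H = 7*sqrt(2)/40

With E = 50, F = 0, G = u^2, L = 0, M = 0, N = 7*sqrt(2)*u^2/(10*Abs(u)), assemble
  H = (EN − 2FM + GL) / (2(EG − F²)) = 7*sqrt(2)/(20*Abs(u)).
At (u, v) = (2, -2*pi/5): H = 7*sqrt(2)/40.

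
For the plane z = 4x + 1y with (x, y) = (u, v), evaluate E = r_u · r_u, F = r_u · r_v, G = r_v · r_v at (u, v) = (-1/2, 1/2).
E = 17;  F = 4;  G = 2

Partials: r_u = (1, 0, 4), r_v = (0, 1, 1). As functions of (u, v):
  E = r_u · r_u = 17,
  F = r_u · r_v = 4,
  G = r_v · r_v = 2.
Evaluating at (u, v) = (-1/2, 1/2): E = 17, F = 4, G = 2.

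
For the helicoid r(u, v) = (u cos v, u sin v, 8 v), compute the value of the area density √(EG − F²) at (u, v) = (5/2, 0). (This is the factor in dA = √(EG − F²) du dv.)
√(EG − F²)|_{(5/2, 0)} = sqrt(281)/2

E = 1, F = 0, G = u^2 + 64, so EG − F² = u^2 + 64. Taking the positive square root: √(EG − F²) = sqrt(u^2 + 64). At (u, v) = (5/2, 0): sqrt(281)/2.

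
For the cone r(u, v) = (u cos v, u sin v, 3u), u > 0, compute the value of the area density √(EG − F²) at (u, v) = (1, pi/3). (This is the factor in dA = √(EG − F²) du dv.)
√(EG − F²)|_{(1, pi/3)} = sqrt(10)

E = 10, F = 0, G = u^2, so EG − F² = 10*u^2. Taking the positive square root: √(EG − F²) = sqrt(10)*Abs(u). At (u, v) = (1, pi/3): sqrt(10).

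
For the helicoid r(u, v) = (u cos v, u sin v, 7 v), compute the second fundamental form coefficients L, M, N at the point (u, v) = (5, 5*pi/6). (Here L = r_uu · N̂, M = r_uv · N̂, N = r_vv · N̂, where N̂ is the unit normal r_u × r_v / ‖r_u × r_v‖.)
L = 0;  M = -7*sqrt(74)/74;  N = 0

Compute the unit normal N̂(u, v) = (7*sin(v)/sqrt(u^2 + 49), -7*cos(v)/sqrt(u^2 + 49), u/sqrt(u^2 + 49)), and the second partials r_uu, r_uv, r_vv. Take dot products:
  L(u, v) = r_uu · N̂ = 0,
  M(u, v) = r_uv · N̂ = -7/sqrt(u^2 + 49),
  N(u, v) = r_vv · N̂ = 0.
Evaluating at (u, v) = (5, 5*pi/6):
  L = 0, M = -7*sqrt(74)/74, N = 0.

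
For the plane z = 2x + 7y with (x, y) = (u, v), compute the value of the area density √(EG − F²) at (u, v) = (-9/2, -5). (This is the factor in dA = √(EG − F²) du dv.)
√(EG − F²)|_{(-9/2, -5)} = 3*sqrt(6)

E = 5, F = 14, G = 50, so EG − F² = 54. Taking the positive square root: √(EG − F²) = 3*sqrt(6). At (u, v) = (-9/2, -5): 3*sqrt(6).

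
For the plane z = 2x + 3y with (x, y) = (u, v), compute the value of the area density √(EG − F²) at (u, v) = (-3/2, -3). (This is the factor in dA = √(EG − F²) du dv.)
√(EG − F²)|_{(-3/2, -3)} = sqrt(14)

E = 5, F = 6, G = 10, so EG − F² = 14. Taking the positive square root: √(EG − F²) = sqrt(14). At (u, v) = (-3/2, -3): sqrt(14).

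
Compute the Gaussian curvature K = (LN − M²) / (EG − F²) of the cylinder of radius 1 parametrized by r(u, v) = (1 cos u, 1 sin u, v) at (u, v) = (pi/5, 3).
K = 0

Coefficients of the first fundamental form: E = 1, F = 0, G = 1.
Coefficients of the second fundamental form: L = -1, M = 0, N = 0.
Assemble K = (LN − M²)/(EG − F²) = 0. At (u, v) = (pi/5, 3): K = 0.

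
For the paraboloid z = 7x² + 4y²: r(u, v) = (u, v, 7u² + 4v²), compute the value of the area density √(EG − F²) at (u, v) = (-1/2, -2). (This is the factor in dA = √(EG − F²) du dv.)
√(EG − F²)|_{(-1/2, -2)} = 3*sqrt(34)

E = 196*u^2 + 1, F = 112*u*v, G = 64*v^2 + 1, so EG − F² = 196*u^2 + 64*v^2 + 1. Taking the positive square root: √(EG − F²) = sqrt(196*u^2 + 64*v^2 + 1). At (u, v) = (-1/2, -2): 3*sqrt(34).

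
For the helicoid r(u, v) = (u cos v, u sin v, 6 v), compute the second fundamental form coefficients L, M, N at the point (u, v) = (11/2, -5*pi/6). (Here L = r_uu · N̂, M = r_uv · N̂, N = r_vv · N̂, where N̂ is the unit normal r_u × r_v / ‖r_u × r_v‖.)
L = 0;  M = -12*sqrt(265)/265;  N = 0

Compute the unit normal N̂(u, v) = (6*sin(v)/sqrt(u^2 + 36), -6*cos(v)/sqrt(u^2 + 36), u/sqrt(u^2 + 36)), and the second partials r_uu, r_uv, r_vv. Take dot products:
  L(u, v) = r_uu · N̂ = 0,
  M(u, v) = r_uv · N̂ = -6/sqrt(u^2 + 36),
  N(u, v) = r_vv · N̂ = 0.
Evaluating at (u, v) = (11/2, -5*pi/6):
  L = 0, M = -12*sqrt(265)/265, N = 0.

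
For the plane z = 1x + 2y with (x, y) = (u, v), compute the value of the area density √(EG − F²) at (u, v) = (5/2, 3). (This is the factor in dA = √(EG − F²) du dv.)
√(EG − F²)|_{(5/2, 3)} = sqrt(6)

E = 2, F = 2, G = 5, so EG − F² = 6. Taking the positive square root: √(EG − F²) = sqrt(6). At (u, v) = (5/2, 3): sqrt(6).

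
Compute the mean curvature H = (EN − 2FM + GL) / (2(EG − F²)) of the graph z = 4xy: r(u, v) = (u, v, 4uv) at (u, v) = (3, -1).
H = 192*sqrt(161)/25921

With E = 16*v^2 + 1, F = 16*u*v, G = 16*u^2 + 1, L = 0, M = 4/sqrt(16*u^2 + 16*v^2 + 1), N = 0, assemble
  H = (EN − 2FM + GL) / (2(EG − F²)) = -64*u*v/(16*u^2 + 16*v^2 + 1)^(3/2).
At (u, v) = (3, -1): H = 192*sqrt(161)/25921.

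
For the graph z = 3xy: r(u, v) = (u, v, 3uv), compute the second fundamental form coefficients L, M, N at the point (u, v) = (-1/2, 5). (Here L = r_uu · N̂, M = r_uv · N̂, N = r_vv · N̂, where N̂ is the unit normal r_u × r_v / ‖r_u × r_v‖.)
L = 0;  M = 6*sqrt(913)/913;  N = 0

Compute the unit normal N̂(u, v) = (-3*v/sqrt(9*u^2 + 9*v^2 + 1), -3*u/sqrt(9*u^2 + 9*v^2 + 1), 1/sqrt(9*u^2 + 9*v^2 + 1)), and the second partials r_uu, r_uv, r_vv. Take dot products:
  L(u, v) = r_uu · N̂ = 0,
  M(u, v) = r_uv · N̂ = 3/sqrt(9*u^2 + 9*v^2 + 1),
  N(u, v) = r_vv · N̂ = 0.
Evaluating at (u, v) = (-1/2, 5):
  L = 0, M = 6*sqrt(913)/913, N = 0.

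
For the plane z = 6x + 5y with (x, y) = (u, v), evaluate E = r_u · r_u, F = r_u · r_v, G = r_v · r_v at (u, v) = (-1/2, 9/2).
E = 37;  F = 30;  G = 26

Partials: r_u = (1, 0, 6), r_v = (0, 1, 5). As functions of (u, v):
  E = r_u · r_u = 37,
  F = r_u · r_v = 30,
  G = r_v · r_v = 26.
Evaluating at (u, v) = (-1/2, 9/2): E = 37, F = 30, G = 26.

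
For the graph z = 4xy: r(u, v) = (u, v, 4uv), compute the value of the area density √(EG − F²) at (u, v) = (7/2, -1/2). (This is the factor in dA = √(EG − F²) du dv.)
√(EG − F²)|_{(7/2, -1/2)} = sqrt(201)

E = 16*v^2 + 1, F = 16*u*v, G = 16*u^2 + 1, so EG − F² = 16*u^2 + 16*v^2 + 1. Taking the positive square root: √(EG − F²) = sqrt(16*u^2 + 16*v^2 + 1). At (u, v) = (7/2, -1/2): sqrt(201).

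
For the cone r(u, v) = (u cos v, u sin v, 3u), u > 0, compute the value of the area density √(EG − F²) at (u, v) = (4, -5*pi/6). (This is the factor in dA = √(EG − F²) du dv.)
√(EG − F²)|_{(4, -5*pi/6)} = 4*sqrt(10)

E = 10, F = 0, G = u^2, so EG − F² = 10*u^2. Taking the positive square root: √(EG − F²) = sqrt(10)*Abs(u). At (u, v) = (4, -5*pi/6): 4*sqrt(10).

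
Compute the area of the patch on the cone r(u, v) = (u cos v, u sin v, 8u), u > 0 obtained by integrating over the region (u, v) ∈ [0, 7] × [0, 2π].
Area = 49*sqrt(65)*pi

Area = ∫∫ √(EG − F²) du dv with √(EG − F²) = sqrt(65)*Abs(u). Integrating over [0, 7] × [0, 2π] gives 49*sqrt(65)*pi.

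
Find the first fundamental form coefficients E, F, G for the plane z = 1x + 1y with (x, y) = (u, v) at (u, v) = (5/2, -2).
E = 2;  F = 1;  G = 2

Partials: r_u = (1, 0, 1), r_v = (0, 1, 1). As functions of (u, v):
  E = r_u · r_u = 2,
  F = r_u · r_v = 1,
  G = r_v · r_v = 2.
Evaluating at (u, v) = (5/2, -2): E = 2, F = 1, G = 2.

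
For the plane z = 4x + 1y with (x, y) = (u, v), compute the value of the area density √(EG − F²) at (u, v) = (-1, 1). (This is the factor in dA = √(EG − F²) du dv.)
√(EG − F²)|_{(-1, 1)} = 3*sqrt(2)

E = 17, F = 4, G = 2, so EG − F² = 18. Taking the positive square root: √(EG − F²) = 3*sqrt(2). At (u, v) = (-1, 1): 3*sqrt(2).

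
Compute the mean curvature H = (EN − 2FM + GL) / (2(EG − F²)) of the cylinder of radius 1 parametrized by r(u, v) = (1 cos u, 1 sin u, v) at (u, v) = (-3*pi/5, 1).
H = -1/2

With E = 1, F = 0, G = 1, L = -1, M = 0, N = 0, assemble
  H = (EN − 2FM + GL) / (2(EG − F²)) = -1/2.
At (u, v) = (-3*pi/5, 1): H = -1/2.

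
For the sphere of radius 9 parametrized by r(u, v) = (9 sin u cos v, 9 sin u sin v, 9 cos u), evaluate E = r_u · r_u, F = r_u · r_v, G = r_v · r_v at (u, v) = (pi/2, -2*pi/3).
E = 81;  F = 0;  G = 81

Partials: r_u = (9*cos(u)*cos(v), 9*sin(v)*cos(u), -9*sin(u)), r_v = (-9*sin(u)*sin(v), 9*sin(u)*cos(v), 0). As functions of (u, v):
  E = r_u · r_u = 81,
  F = r_u · r_v = 0,
  G = r_v · r_v = 81*sin(u)^2.
Evaluating at (u, v) = (pi/2, -2*pi/3): E = 81, F = 0, G = 81.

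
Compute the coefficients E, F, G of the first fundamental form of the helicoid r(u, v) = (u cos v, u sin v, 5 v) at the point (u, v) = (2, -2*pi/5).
E = 1;  F = 0;  G = 29

Partials: r_u = (cos(v), sin(v), 0), r_v = (-u*sin(v), u*cos(v), 5). As functions of (u, v):
  E = r_u · r_u = 1,
  F = r_u · r_v = 0,
  G = r_v · r_v = u^2 + 25.
Evaluating at (u, v) = (2, -2*pi/5): E = 1, F = 0, G = 29.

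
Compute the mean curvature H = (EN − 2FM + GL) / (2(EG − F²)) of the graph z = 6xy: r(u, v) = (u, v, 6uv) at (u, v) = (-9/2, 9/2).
H = 4374*sqrt(1459)/2128681

With E = 36*v^2 + 1, F = 36*u*v, G = 36*u^2 + 1, L = 0, M = 6/sqrt(36*u^2 + 36*v^2 + 1), N = 0, assemble
  H = (EN − 2FM + GL) / (2(EG − F²)) = -216*u*v/(36*u^2 + 36*v^2 + 1)^(3/2).
At (u, v) = (-9/2, 9/2): H = 4374*sqrt(1459)/2128681.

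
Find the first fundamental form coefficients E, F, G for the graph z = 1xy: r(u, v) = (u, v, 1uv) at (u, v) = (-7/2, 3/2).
E = 13/4;  F = -21/4;  G = 53/4

Partials: r_u = (1, 0, v), r_v = (0, 1, u). As functions of (u, v):
  E = r_u · r_u = v^2 + 1,
  F = r_u · r_v = u*v,
  G = r_v · r_v = u^2 + 1.
Evaluating at (u, v) = (-7/2, 3/2): E = 13/4, F = -21/4, G = 53/4.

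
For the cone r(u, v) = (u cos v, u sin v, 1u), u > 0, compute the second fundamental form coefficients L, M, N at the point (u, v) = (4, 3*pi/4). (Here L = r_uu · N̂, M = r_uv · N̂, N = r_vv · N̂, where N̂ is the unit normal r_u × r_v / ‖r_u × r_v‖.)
L = 0;  M = 0;  N = 2*sqrt(2)

Compute the unit normal N̂(u, v) = (-sqrt(2)*u*cos(v)/(2*Abs(u)), -sqrt(2)*u*sin(v)/(2*Abs(u)), sqrt(2)*u/(2*Abs(u))), and the second partials r_uu, r_uv, r_vv. Take dot products:
  L(u, v) = r_uu · N̂ = 0,
  M(u, v) = r_uv · N̂ = 0,
  N(u, v) = r_vv · N̂ = sqrt(2)*u^2/(2*Abs(u)).
Evaluating at (u, v) = (4, 3*pi/4):
  L = 0, M = 0, N = 2*sqrt(2).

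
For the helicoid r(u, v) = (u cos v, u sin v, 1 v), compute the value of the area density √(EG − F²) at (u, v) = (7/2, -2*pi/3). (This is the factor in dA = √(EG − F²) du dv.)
√(EG − F²)|_{(7/2, -2*pi/3)} = sqrt(53)/2

E = 1, F = 0, G = u^2 + 1, so EG − F² = u^2 + 1. Taking the positive square root: √(EG − F²) = sqrt(u^2 + 1). At (u, v) = (7/2, -2*pi/3): sqrt(53)/2.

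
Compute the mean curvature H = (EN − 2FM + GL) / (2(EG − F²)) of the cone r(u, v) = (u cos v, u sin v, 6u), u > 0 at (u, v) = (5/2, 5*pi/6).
H = 6*sqrt(37)/185

With E = 37, F = 0, G = u^2, L = 0, M = 0, N = 6*sqrt(37)*u^2/(37*Abs(u)), assemble
  H = (EN − 2FM + GL) / (2(EG − F²)) = 3*sqrt(37)/(37*Abs(u)).
At (u, v) = (5/2, 5*pi/6): H = 6*sqrt(37)/185.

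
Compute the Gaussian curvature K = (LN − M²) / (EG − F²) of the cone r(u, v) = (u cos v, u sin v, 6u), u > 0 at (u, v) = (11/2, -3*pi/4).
K = 0

Coefficients of the first fundamental form: E = 37, F = 0, G = u^2.
Coefficients of the second fundamental form: L = 0, M = 0, N = 6*sqrt(37)*u^2/(37*Abs(u)).
Assemble K = (LN − M²)/(EG − F²) = 0. At (u, v) = (11/2, -3*pi/4): K = 0.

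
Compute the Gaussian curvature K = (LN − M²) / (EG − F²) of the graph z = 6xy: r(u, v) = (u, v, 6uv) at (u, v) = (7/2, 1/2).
K = -36/203401

Coefficients of the first fundamental form: E = 36*v^2 + 1, F = 36*u*v, G = 36*u^2 + 1.
Coefficients of the second fundamental form: L = 0, M = 6/sqrt(36*u^2 + 36*v^2 + 1), N = 0.
Assemble K = (LN − M²)/(EG − F²) = -36/(1296*u^4 + 2592*u^2*v^2 + 72*u^2 + 1296*v^4 + 72*v^2 + 1). At (u, v) = (7/2, 1/2): K = -36/203401.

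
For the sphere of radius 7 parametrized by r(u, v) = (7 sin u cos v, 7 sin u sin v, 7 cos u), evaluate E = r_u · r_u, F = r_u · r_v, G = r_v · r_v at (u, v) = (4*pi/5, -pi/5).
E = 49;  F = 0;  G = 245/8 - 49*sqrt(5)/8

Partials: r_u = (7*cos(u)*cos(v), 7*sin(v)*cos(u), -7*sin(u)), r_v = (-7*sin(u)*sin(v), 7*sin(u)*cos(v), 0). As functions of (u, v):
  E = r_u · r_u = 49,
  F = r_u · r_v = 0,
  G = r_v · r_v = 49*sin(u)^2.
Evaluating at (u, v) = (4*pi/5, -pi/5): E = 49, F = 0, G = 245/8 - 49*sqrt(5)/8.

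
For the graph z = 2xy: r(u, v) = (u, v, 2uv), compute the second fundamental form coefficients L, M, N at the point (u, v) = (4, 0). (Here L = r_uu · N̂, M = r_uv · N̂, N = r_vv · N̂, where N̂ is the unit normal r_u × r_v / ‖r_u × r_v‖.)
L = 0;  M = 2*sqrt(65)/65;  N = 0

Compute the unit normal N̂(u, v) = (-2*v/sqrt(4*u^2 + 4*v^2 + 1), -2*u/sqrt(4*u^2 + 4*v^2 + 1), 1/sqrt(4*u^2 + 4*v^2 + 1)), and the second partials r_uu, r_uv, r_vv. Take dot products:
  L(u, v) = r_uu · N̂ = 0,
  M(u, v) = r_uv · N̂ = 2/sqrt(4*u^2 + 4*v^2 + 1),
  N(u, v) = r_vv · N̂ = 0.
Evaluating at (u, v) = (4, 0):
  L = 0, M = 2*sqrt(65)/65, N = 0.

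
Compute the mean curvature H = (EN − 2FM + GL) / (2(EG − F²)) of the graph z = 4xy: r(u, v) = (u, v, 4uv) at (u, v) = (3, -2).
H = 384*sqrt(209)/43681

With E = 16*v^2 + 1, F = 16*u*v, G = 16*u^2 + 1, L = 0, M = 4/sqrt(16*u^2 + 16*v^2 + 1), N = 0, assemble
  H = (EN − 2FM + GL) / (2(EG − F²)) = -64*u*v/(16*u^2 + 16*v^2 + 1)^(3/2).
At (u, v) = (3, -2): H = 384*sqrt(209)/43681.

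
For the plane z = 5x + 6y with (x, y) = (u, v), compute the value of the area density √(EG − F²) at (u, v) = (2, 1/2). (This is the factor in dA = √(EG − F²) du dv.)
√(EG − F²)|_{(2, 1/2)} = sqrt(62)

E = 26, F = 30, G = 37, so EG − F² = 62. Taking the positive square root: √(EG − F²) = sqrt(62). At (u, v) = (2, 1/2): sqrt(62).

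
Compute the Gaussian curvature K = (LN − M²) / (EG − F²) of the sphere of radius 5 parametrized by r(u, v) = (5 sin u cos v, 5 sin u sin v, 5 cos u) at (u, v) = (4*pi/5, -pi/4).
K = 1/25

Coefficients of the first fundamental form: E = 25, F = 0, G = 25*sin(u)^2.
Coefficients of the second fundamental form: L = -5*sin(u)/Abs(sin(u)), M = 0, N = -5*sin(u)^3/Abs(sin(u)).
Assemble K = (LN − M²)/(EG − F²) = 1/25. At (u, v) = (4*pi/5, -pi/4): K = 1/25.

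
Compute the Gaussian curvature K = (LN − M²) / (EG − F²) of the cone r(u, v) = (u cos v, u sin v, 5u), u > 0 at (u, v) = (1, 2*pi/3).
K = 0

Coefficients of the first fundamental form: E = 26, F = 0, G = u^2.
Coefficients of the second fundamental form: L = 0, M = 0, N = 5*sqrt(26)*u^2/(26*Abs(u)).
Assemble K = (LN − M²)/(EG − F²) = 0. At (u, v) = (1, 2*pi/3): K = 0.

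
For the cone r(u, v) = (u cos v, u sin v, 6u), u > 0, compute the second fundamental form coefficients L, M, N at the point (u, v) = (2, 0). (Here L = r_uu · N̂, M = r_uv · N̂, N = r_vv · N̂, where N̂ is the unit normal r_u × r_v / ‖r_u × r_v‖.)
L = 0;  M = 0;  N = 12*sqrt(37)/37

Compute the unit normal N̂(u, v) = (-6*sqrt(37)*u*cos(v)/(37*Abs(u)), -6*sqrt(37)*u*sin(v)/(37*Abs(u)), sqrt(37)*u/(37*Abs(u))), and the second partials r_uu, r_uv, r_vv. Take dot products:
  L(u, v) = r_uu · N̂ = 0,
  M(u, v) = r_uv · N̂ = 0,
  N(u, v) = r_vv · N̂ = 6*sqrt(37)*u^2/(37*Abs(u)).
Evaluating at (u, v) = (2, 0):
  L = 0, M = 0, N = 12*sqrt(37)/37.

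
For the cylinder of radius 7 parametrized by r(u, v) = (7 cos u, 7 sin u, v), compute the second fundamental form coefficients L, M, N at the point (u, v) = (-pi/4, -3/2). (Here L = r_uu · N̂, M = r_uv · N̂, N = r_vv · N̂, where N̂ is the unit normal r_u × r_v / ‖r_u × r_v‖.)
L = -7;  M = 0;  N = 0

Compute the unit normal N̂(u, v) = (cos(u), sin(u), 0), and the second partials r_uu, r_uv, r_vv. Take dot products:
  L(u, v) = r_uu · N̂ = -7,
  M(u, v) = r_uv · N̂ = 0,
  N(u, v) = r_vv · N̂ = 0.
Evaluating at (u, v) = (-pi/4, -3/2):
  L = -7, M = 0, N = 0.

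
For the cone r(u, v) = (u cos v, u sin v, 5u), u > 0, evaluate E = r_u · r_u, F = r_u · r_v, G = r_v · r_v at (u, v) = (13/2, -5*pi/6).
E = 26;  F = 0;  G = 169/4

Partials: r_u = (cos(v), sin(v), 5), r_v = (-u*sin(v), u*cos(v), 0). As functions of (u, v):
  E = r_u · r_u = 26,
  F = r_u · r_v = 0,
  G = r_v · r_v = u^2.
Evaluating at (u, v) = (13/2, -5*pi/6): E = 26, F = 0, G = 169/4.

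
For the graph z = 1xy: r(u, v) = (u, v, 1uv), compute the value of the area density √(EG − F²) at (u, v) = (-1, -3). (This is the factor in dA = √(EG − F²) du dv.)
√(EG − F²)|_{(-1, -3)} = sqrt(11)

E = v^2 + 1, F = u*v, G = u^2 + 1, so EG − F² = u^2 + v^2 + 1. Taking the positive square root: √(EG − F²) = sqrt(u^2 + v^2 + 1). At (u, v) = (-1, -3): sqrt(11).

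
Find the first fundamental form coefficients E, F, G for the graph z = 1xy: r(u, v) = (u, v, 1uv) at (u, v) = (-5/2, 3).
E = 10;  F = -15/2;  G = 29/4

Partials: r_u = (1, 0, v), r_v = (0, 1, u). As functions of (u, v):
  E = r_u · r_u = v^2 + 1,
  F = r_u · r_v = u*v,
  G = r_v · r_v = u^2 + 1.
Evaluating at (u, v) = (-5/2, 3): E = 10, F = -15/2, G = 29/4.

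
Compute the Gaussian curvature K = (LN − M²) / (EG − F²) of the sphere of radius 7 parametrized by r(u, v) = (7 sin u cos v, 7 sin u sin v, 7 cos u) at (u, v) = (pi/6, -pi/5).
K = 1/49

Coefficients of the first fundamental form: E = 49, F = 0, G = 49*sin(u)^2.
Coefficients of the second fundamental form: L = -7*sin(u)/Abs(sin(u)), M = 0, N = -7*sin(u)^3/Abs(sin(u)).
Assemble K = (LN − M²)/(EG − F²) = 1/49. At (u, v) = (pi/6, -pi/5): K = 1/49.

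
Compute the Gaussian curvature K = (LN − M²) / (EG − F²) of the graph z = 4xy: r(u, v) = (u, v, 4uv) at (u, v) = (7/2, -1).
K = -16/45369

Coefficients of the first fundamental form: E = 16*v^2 + 1, F = 16*u*v, G = 16*u^2 + 1.
Coefficients of the second fundamental form: L = 0, M = 4/sqrt(16*u^2 + 16*v^2 + 1), N = 0.
Assemble K = (LN − M²)/(EG − F²) = -16/(256*u^4 + 512*u^2*v^2 + 32*u^2 + 256*v^4 + 32*v^2 + 1). At (u, v) = (7/2, -1): K = -16/45369.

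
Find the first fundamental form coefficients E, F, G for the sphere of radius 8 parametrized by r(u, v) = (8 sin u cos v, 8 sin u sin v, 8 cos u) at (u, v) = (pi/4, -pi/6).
E = 64;  F = 0;  G = 32

Partials: r_u = (8*cos(u)*cos(v), 8*sin(v)*cos(u), -8*sin(u)), r_v = (-8*sin(u)*sin(v), 8*sin(u)*cos(v), 0). As functions of (u, v):
  E = r_u · r_u = 64,
  F = r_u · r_v = 0,
  G = r_v · r_v = 64*sin(u)^2.
Evaluating at (u, v) = (pi/4, -pi/6): E = 64, F = 0, G = 32.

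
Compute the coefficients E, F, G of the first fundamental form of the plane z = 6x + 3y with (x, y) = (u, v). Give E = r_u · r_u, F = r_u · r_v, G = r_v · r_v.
E = 37;  F = 18;  G = 10

Compute partials: r_u = (1, 0, 6), r_v = (0, 1, 3). Then
  E = r_u · r_u = 37,
  F = r_u · r_v = 18,
  G = r_v · r_v = 10.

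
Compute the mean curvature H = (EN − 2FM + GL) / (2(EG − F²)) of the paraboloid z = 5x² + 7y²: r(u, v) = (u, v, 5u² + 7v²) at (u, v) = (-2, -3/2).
H = 5017*sqrt(842)/708964

With E = 100*u^2 + 1, F = 140*u*v, G = 196*v^2 + 1, L = 10/sqrt(100*u^2 + 196*v^2 + 1), M = 0, N = 14/sqrt(100*u^2 + 196*v^2 + 1), assemble
  H = (EN − 2FM + GL) / (2(EG − F²)) = 4*(175*u^2 + 245*v^2 + 3)/(100*u^2 + 196*v^2 + 1)^(3/2).
At (u, v) = (-2, -3/2): H = 5017*sqrt(842)/708964.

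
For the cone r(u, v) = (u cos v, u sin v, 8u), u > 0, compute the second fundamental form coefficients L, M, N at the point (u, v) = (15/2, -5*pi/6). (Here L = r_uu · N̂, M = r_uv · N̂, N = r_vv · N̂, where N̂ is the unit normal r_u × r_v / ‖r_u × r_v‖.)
L = 0;  M = 0;  N = 12*sqrt(65)/13

Compute the unit normal N̂(u, v) = (-8*sqrt(65)*u*cos(v)/(65*Abs(u)), -8*sqrt(65)*u*sin(v)/(65*Abs(u)), sqrt(65)*u/(65*Abs(u))), and the second partials r_uu, r_uv, r_vv. Take dot products:
  L(u, v) = r_uu · N̂ = 0,
  M(u, v) = r_uv · N̂ = 0,
  N(u, v) = r_vv · N̂ = 8*sqrt(65)*u^2/(65*Abs(u)).
Evaluating at (u, v) = (15/2, -5*pi/6):
  L = 0, M = 0, N = 12*sqrt(65)/13.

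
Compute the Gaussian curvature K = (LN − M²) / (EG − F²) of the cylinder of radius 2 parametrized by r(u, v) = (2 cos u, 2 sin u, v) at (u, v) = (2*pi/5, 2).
K = 0

Coefficients of the first fundamental form: E = 4, F = 0, G = 1.
Coefficients of the second fundamental form: L = -2, M = 0, N = 0.
Assemble K = (LN − M²)/(EG − F²) = 0. At (u, v) = (2*pi/5, 2): K = 0.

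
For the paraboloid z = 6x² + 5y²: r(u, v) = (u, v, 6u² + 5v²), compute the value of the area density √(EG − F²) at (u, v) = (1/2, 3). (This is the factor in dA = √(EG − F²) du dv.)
√(EG − F²)|_{(1/2, 3)} = sqrt(937)

E = 144*u^2 + 1, F = 120*u*v, G = 100*v^2 + 1, so EG − F² = 144*u^2 + 100*v^2 + 1. Taking the positive square root: √(EG − F²) = sqrt(144*u^2 + 100*v^2 + 1). At (u, v) = (1/2, 3): sqrt(937).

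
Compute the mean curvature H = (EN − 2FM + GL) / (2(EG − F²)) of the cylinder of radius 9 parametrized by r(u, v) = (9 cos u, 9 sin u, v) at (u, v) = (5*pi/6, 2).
H = -1/18

With E = 81, F = 0, G = 1, L = -9, M = 0, N = 0, assemble
  H = (EN − 2FM + GL) / (2(EG − F²)) = -1/18.
At (u, v) = (5*pi/6, 2): H = -1/18.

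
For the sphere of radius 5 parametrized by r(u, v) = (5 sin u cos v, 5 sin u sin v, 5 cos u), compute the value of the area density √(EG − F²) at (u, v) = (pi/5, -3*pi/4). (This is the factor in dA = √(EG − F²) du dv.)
√(EG − F²)|_{(pi/5, -3*pi/4)} = 25*sqrt(10 - 2*sqrt(5))/4

E = 25, F = 0, G = 25*sin(u)^2, so EG − F² = 625*sin(u)^2. Taking the positive square root: √(EG − F²) = 25*Abs(sin(u)). At (u, v) = (pi/5, -3*pi/4): 25*sqrt(10 - 2*sqrt(5))/4.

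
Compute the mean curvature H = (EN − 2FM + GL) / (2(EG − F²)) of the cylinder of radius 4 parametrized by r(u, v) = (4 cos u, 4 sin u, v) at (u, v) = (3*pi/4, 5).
H = -1/8

With E = 16, F = 0, G = 1, L = -4, M = 0, N = 0, assemble
  H = (EN − 2FM + GL) / (2(EG − F²)) = -1/8.
At (u, v) = (3*pi/4, 5): H = -1/8.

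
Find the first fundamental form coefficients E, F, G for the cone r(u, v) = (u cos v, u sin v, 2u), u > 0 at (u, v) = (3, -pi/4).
E = 5;  F = 0;  G = 9

Partials: r_u = (cos(v), sin(v), 2), r_v = (-u*sin(v), u*cos(v), 0). As functions of (u, v):
  E = r_u · r_u = 5,
  F = r_u · r_v = 0,
  G = r_v · r_v = u^2.
Evaluating at (u, v) = (3, -pi/4): E = 5, F = 0, G = 9.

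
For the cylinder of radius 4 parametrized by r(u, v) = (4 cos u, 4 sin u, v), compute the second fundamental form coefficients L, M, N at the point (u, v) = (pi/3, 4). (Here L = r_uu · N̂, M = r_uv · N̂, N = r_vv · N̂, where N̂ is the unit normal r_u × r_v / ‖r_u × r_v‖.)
L = -4;  M = 0;  N = 0

Compute the unit normal N̂(u, v) = (cos(u), sin(u), 0), and the second partials r_uu, r_uv, r_vv. Take dot products:
  L(u, v) = r_uu · N̂ = -4,
  M(u, v) = r_uv · N̂ = 0,
  N(u, v) = r_vv · N̂ = 0.
Evaluating at (u, v) = (pi/3, 4):
  L = -4, M = 0, N = 0.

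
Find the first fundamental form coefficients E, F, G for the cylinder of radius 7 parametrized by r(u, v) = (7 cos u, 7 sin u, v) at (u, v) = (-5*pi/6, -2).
E = 49;  F = 0;  G = 1

Partials: r_u = (-7*sin(u), 7*cos(u), 0), r_v = (0, 0, 1). As functions of (u, v):
  E = r_u · r_u = 49,
  F = r_u · r_v = 0,
  G = r_v · r_v = 1.
Evaluating at (u, v) = (-5*pi/6, -2): E = 49, F = 0, G = 1.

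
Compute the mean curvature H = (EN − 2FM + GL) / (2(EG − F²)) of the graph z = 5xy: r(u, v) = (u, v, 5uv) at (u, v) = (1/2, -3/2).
H = 375*sqrt(254)/32258

With E = 25*v^2 + 1, F = 25*u*v, G = 25*u^2 + 1, L = 0, M = 5/sqrt(25*u^2 + 25*v^2 + 1), N = 0, assemble
  H = (EN − 2FM + GL) / (2(EG − F²)) = -125*u*v/(25*u^2 + 25*v^2 + 1)^(3/2).
At (u, v) = (1/2, -3/2): H = 375*sqrt(254)/32258.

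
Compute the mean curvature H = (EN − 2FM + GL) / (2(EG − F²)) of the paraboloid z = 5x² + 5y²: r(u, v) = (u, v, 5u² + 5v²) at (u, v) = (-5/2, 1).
H = 3635*sqrt(6)/47916

With E = 100*u^2 + 1, F = 100*u*v, G = 100*v^2 + 1, L = 10/sqrt(100*u^2 + 100*v^2 + 1), M = 0, N = 10/sqrt(100*u^2 + 100*v^2 + 1), assemble
  H = (EN − 2FM + GL) / (2(EG − F²)) = 10*(50*u^2 + 50*v^2 + 1)/(100*u^2 + 100*v^2 + 1)^(3/2).
At (u, v) = (-5/2, 1): H = 3635*sqrt(6)/47916.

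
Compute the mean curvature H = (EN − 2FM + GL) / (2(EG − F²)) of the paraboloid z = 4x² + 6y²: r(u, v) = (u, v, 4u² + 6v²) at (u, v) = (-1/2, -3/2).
H = 1402*sqrt(341)/116281

With E = 64*u^2 + 1, F = 96*u*v, G = 144*v^2 + 1, L = 8/sqrt(64*u^2 + 144*v^2 + 1), M = 0, N = 12/sqrt(64*u^2 + 144*v^2 + 1), assemble
  H = (EN − 2FM + GL) / (2(EG − F²)) = 2*(192*u^2 + 288*v^2 + 5)/(64*u^2 + 144*v^2 + 1)^(3/2).
At (u, v) = (-1/2, -3/2): H = 1402*sqrt(341)/116281.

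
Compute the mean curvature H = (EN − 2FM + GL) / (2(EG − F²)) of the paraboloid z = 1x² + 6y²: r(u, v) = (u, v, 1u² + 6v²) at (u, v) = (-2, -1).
H = 247*sqrt(161)/25921

With E = 4*u^2 + 1, F = 24*u*v, G = 144*v^2 + 1, L = 2/sqrt(4*u^2 + 144*v^2 + 1), M = 0, N = 12/sqrt(4*u^2 + 144*v^2 + 1), assemble
  H = (EN − 2FM + GL) / (2(EG − F²)) = (24*u^2 + 144*v^2 + 7)/(4*u^2 + 144*v^2 + 1)^(3/2).
At (u, v) = (-2, -1): H = 247*sqrt(161)/25921.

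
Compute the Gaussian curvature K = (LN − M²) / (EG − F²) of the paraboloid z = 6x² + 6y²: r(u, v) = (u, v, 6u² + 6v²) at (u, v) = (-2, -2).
K = 144/1329409

Coefficients of the first fundamental form: E = 144*u^2 + 1, F = 144*u*v, G = 144*v^2 + 1.
Coefficients of the second fundamental form: L = 12/sqrt(144*u^2 + 144*v^2 + 1), M = 0, N = 12/sqrt(144*u^2 + 144*v^2 + 1).
Assemble K = (LN − M²)/(EG − F²) = 144/(20736*u^4 + 41472*u^2*v^2 + 288*u^2 + 20736*v^4 + 288*v^2 + 1). At (u, v) = (-2, -2): K = 144/1329409.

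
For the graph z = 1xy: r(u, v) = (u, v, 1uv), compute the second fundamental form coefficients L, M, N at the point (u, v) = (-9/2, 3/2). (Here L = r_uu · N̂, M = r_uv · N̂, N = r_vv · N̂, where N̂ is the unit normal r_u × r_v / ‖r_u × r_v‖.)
L = 0;  M = sqrt(94)/47;  N = 0

Compute the unit normal N̂(u, v) = (-v/sqrt(u^2 + v^2 + 1), -u/sqrt(u^2 + v^2 + 1), 1/sqrt(u^2 + v^2 + 1)), and the second partials r_uu, r_uv, r_vv. Take dot products:
  L(u, v) = r_uu · N̂ = 0,
  M(u, v) = r_uv · N̂ = 1/sqrt(u^2 + v^2 + 1),
  N(u, v) = r_vv · N̂ = 0.
Evaluating at (u, v) = (-9/2, 3/2):
  L = 0, M = sqrt(94)/47, N = 0.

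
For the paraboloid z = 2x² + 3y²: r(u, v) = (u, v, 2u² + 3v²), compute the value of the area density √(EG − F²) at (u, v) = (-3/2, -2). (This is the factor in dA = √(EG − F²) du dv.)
√(EG − F²)|_{(-3/2, -2)} = sqrt(181)

E = 16*u^2 + 1, F = 24*u*v, G = 36*v^2 + 1, so EG − F² = 16*u^2 + 36*v^2 + 1. Taking the positive square root: √(EG − F²) = sqrt(16*u^2 + 36*v^2 + 1). At (u, v) = (-3/2, -2): sqrt(181).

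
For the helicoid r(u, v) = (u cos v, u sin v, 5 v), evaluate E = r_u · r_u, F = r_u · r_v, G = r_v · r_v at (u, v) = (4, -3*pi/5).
E = 1;  F = 0;  G = 41

Partials: r_u = (cos(v), sin(v), 0), r_v = (-u*sin(v), u*cos(v), 5). As functions of (u, v):
  E = r_u · r_u = 1,
  F = r_u · r_v = 0,
  G = r_v · r_v = u^2 + 25.
Evaluating at (u, v) = (4, -3*pi/5): E = 1, F = 0, G = 41.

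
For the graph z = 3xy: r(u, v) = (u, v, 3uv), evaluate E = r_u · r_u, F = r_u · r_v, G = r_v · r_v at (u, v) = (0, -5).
E = 226;  F = 0;  G = 1

Partials: r_u = (1, 0, 3*v), r_v = (0, 1, 3*u). As functions of (u, v):
  E = r_u · r_u = 9*v^2 + 1,
  F = r_u · r_v = 9*u*v,
  G = r_v · r_v = 9*u^2 + 1.
Evaluating at (u, v) = (0, -5): E = 226, F = 0, G = 1.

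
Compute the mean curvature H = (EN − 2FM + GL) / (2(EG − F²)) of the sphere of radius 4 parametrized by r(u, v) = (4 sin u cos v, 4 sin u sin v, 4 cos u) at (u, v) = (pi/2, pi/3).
H = -1/4

With E = 16, F = 0, G = 16*sin(u)^2, L = -4*sin(u)/Abs(sin(u)), M = 0, N = -4*sin(u)^3/Abs(sin(u)), assemble
  H = (EN − 2FM + GL) / (2(EG − F²)) = -sin(u)/(4*Abs(sin(u))).
At (u, v) = (pi/2, pi/3): H = -1/4.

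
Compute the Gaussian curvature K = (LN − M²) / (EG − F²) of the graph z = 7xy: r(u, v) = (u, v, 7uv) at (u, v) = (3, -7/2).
K = -784/17380561

Coefficients of the first fundamental form: E = 49*v^2 + 1, F = 49*u*v, G = 49*u^2 + 1.
Coefficients of the second fundamental form: L = 0, M = 7/sqrt(49*u^2 + 49*v^2 + 1), N = 0.
Assemble K = (LN − M²)/(EG − F²) = -49/(2401*u^4 + 4802*u^2*v^2 + 98*u^2 + 2401*v^4 + 98*v^2 + 1). At (u, v) = (3, -7/2): K = -784/17380561.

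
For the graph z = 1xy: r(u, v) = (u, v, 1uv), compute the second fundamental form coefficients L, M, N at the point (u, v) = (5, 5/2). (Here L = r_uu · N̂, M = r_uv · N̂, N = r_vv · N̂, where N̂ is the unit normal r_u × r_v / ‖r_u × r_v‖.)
L = 0;  M = 2*sqrt(129)/129;  N = 0

Compute the unit normal N̂(u, v) = (-v/sqrt(u^2 + v^2 + 1), -u/sqrt(u^2 + v^2 + 1), 1/sqrt(u^2 + v^2 + 1)), and the second partials r_uu, r_uv, r_vv. Take dot products:
  L(u, v) = r_uu · N̂ = 0,
  M(u, v) = r_uv · N̂ = 1/sqrt(u^2 + v^2 + 1),
  N(u, v) = r_vv · N̂ = 0.
Evaluating at (u, v) = (5, 5/2):
  L = 0, M = 2*sqrt(129)/129, N = 0.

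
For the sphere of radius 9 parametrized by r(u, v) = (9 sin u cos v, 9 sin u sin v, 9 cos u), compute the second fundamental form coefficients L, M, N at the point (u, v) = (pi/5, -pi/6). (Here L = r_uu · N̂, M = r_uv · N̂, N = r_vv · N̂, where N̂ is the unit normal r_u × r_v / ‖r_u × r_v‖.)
L = -9;  M = 0;  N = -45/8 + 9*sqrt(5)/8

Compute the unit normal N̂(u, v) = (sin(u)^2*cos(v)/Abs(sin(u)), sin(u)^2*sin(v)/Abs(sin(u)), sin(2*u)/(2*Abs(sin(u)))), and the second partials r_uu, r_uv, r_vv. Take dot products:
  L(u, v) = r_uu · N̂ = -9*sin(u)/Abs(sin(u)),
  M(u, v) = r_uv · N̂ = 0,
  N(u, v) = r_vv · N̂ = -9*sin(u)^3/Abs(sin(u)).
Evaluating at (u, v) = (pi/5, -pi/6):
  L = -9, M = 0, N = -45/8 + 9*sqrt(5)/8.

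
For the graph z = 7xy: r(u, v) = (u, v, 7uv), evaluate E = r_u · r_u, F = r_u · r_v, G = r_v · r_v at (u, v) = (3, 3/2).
E = 445/4;  F = 441/2;  G = 442

Partials: r_u = (1, 0, 7*v), r_v = (0, 1, 7*u). As functions of (u, v):
  E = r_u · r_u = 49*v^2 + 1,
  F = r_u · r_v = 49*u*v,
  G = r_v · r_v = 49*u^2 + 1.
Evaluating at (u, v) = (3, 3/2): E = 445/4, F = 441/2, G = 442.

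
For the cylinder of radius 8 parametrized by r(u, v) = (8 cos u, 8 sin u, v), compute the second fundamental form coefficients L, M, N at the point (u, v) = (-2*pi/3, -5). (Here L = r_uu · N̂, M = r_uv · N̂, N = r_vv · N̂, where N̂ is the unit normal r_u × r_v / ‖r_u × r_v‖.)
L = -8;  M = 0;  N = 0

Compute the unit normal N̂(u, v) = (cos(u), sin(u), 0), and the second partials r_uu, r_uv, r_vv. Take dot products:
  L(u, v) = r_uu · N̂ = -8,
  M(u, v) = r_uv · N̂ = 0,
  N(u, v) = r_vv · N̂ = 0.
Evaluating at (u, v) = (-2*pi/3, -5):
  L = -8, M = 0, N = 0.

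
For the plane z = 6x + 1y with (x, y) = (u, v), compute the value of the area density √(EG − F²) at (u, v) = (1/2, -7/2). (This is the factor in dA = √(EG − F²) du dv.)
√(EG − F²)|_{(1/2, -7/2)} = sqrt(38)

E = 37, F = 6, G = 2, so EG − F² = 38. Taking the positive square root: √(EG − F²) = sqrt(38). At (u, v) = (1/2, -7/2): sqrt(38).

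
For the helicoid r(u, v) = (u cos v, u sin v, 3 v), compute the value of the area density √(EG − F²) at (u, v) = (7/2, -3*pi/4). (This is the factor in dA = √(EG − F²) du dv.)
√(EG − F²)|_{(7/2, -3*pi/4)} = sqrt(85)/2

E = 1, F = 0, G = u^2 + 9, so EG − F² = u^2 + 9. Taking the positive square root: √(EG − F²) = sqrt(u^2 + 9). At (u, v) = (7/2, -3*pi/4): sqrt(85)/2.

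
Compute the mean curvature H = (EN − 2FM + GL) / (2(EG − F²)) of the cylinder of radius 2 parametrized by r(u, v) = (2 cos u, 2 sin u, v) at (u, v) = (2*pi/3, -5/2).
H = -1/4

With E = 4, F = 0, G = 1, L = -2, M = 0, N = 0, assemble
  H = (EN − 2FM + GL) / (2(EG − F²)) = -1/4.
At (u, v) = (2*pi/3, -5/2): H = -1/4.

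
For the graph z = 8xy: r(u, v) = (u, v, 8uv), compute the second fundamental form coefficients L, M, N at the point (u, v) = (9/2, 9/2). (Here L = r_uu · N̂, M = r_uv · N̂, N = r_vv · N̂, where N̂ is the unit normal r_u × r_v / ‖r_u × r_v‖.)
L = 0;  M = 8*sqrt(2593)/2593;  N = 0

Compute the unit normal N̂(u, v) = (-8*v/sqrt(64*u^2 + 64*v^2 + 1), -8*u/sqrt(64*u^2 + 64*v^2 + 1), 1/sqrt(64*u^2 + 64*v^2 + 1)), and the second partials r_uu, r_uv, r_vv. Take dot products:
  L(u, v) = r_uu · N̂ = 0,
  M(u, v) = r_uv · N̂ = 8/sqrt(64*u^2 + 64*v^2 + 1),
  N(u, v) = r_vv · N̂ = 0.
Evaluating at (u, v) = (9/2, 9/2):
  L = 0, M = 8*sqrt(2593)/2593, N = 0.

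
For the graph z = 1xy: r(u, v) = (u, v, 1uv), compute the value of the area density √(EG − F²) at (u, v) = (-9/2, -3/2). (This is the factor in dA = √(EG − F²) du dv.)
√(EG − F²)|_{(-9/2, -3/2)} = sqrt(94)/2

E = v^2 + 1, F = u*v, G = u^2 + 1, so EG − F² = u^2 + v^2 + 1. Taking the positive square root: √(EG − F²) = sqrt(u^2 + v^2 + 1). At (u, v) = (-9/2, -3/2): sqrt(94)/2.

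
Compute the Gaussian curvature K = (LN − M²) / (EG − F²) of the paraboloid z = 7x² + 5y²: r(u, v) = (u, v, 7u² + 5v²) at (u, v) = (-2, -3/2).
K = 7/51005

Coefficients of the first fundamental form: E = 196*u^2 + 1, F = 140*u*v, G = 100*v^2 + 1.
Coefficients of the second fundamental form: L = 14/sqrt(196*u^2 + 100*v^2 + 1), M = 0, N = 10/sqrt(196*u^2 + 100*v^2 + 1).
Assemble K = (LN − M²)/(EG − F²) = 140/(38416*u^4 + 39200*u^2*v^2 + 392*u^2 + 10000*v^4 + 200*v^2 + 1). At (u, v) = (-2, -3/2): K = 7/51005.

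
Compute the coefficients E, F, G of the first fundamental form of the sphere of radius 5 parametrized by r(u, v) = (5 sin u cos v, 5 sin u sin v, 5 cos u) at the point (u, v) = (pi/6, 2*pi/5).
E = 25;  F = 0;  G = 25/4

Partials: r_u = (5*cos(u)*cos(v), 5*sin(v)*cos(u), -5*sin(u)), r_v = (-5*sin(u)*sin(v), 5*sin(u)*cos(v), 0). As functions of (u, v):
  E = r_u · r_u = 25,
  F = r_u · r_v = 0,
  G = r_v · r_v = 25*sin(u)^2.
Evaluating at (u, v) = (pi/6, 2*pi/5): E = 25, F = 0, G = 25/4.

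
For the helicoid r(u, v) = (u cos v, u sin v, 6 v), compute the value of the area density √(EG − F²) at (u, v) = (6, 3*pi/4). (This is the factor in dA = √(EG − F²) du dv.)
√(EG − F²)|_{(6, 3*pi/4)} = 6*sqrt(2)

E = 1, F = 0, G = u^2 + 36, so EG − F² = u^2 + 36. Taking the positive square root: √(EG − F²) = sqrt(u^2 + 36). At (u, v) = (6, 3*pi/4): 6*sqrt(2).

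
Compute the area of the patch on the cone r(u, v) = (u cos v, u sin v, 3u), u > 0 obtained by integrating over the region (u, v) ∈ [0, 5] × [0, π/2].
Area = 25*sqrt(10)*pi/4

Area = ∫∫ √(EG − F²) du dv with √(EG − F²) = sqrt(10)*Abs(u). Integrating over [0, 5] × [0, π/2] gives 25*sqrt(10)*pi/4.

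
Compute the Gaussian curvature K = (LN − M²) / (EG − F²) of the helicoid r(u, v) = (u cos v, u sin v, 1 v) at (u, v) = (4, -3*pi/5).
K = -1/289

Coefficients of the first fundamental form: E = 1, F = 0, G = u^2 + 1.
Coefficients of the second fundamental form: L = 0, M = -1/sqrt(u^2 + 1), N = 0.
Assemble K = (LN − M²)/(EG − F²) = -1/(u^2 + 1)^2. At (u, v) = (4, -3*pi/5): K = -1/289.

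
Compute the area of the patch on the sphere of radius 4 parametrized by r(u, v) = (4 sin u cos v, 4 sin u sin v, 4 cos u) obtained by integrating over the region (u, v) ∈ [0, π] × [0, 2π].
Area = 64*pi

Area = ∫∫ √(EG − F²) du dv with √(EG − F²) = 16*Abs(sin(u)). Integrating over [0, π] × [0, 2π] gives 64*pi.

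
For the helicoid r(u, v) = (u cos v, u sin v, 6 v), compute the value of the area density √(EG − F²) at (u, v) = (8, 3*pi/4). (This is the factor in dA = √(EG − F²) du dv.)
√(EG − F²)|_{(8, 3*pi/4)} = 10

E = 1, F = 0, G = u^2 + 36, so EG − F² = u^2 + 36. Taking the positive square root: √(EG − F²) = sqrt(u^2 + 36). At (u, v) = (8, 3*pi/4): 10.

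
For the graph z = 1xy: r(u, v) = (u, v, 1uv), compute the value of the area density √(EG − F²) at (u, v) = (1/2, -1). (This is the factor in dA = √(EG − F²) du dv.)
√(EG − F²)|_{(1/2, -1)} = 3/2

E = v^2 + 1, F = u*v, G = u^2 + 1, so EG − F² = u^2 + v^2 + 1. Taking the positive square root: √(EG − F²) = sqrt(u^2 + v^2 + 1). At (u, v) = (1/2, -1): 3/2.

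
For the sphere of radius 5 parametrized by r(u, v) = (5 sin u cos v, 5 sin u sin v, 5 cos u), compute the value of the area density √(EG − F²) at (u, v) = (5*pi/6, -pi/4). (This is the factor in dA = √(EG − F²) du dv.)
√(EG − F²)|_{(5*pi/6, -pi/4)} = 25/2

E = 25, F = 0, G = 25*sin(u)^2, so EG − F² = 625*sin(u)^2. Taking the positive square root: √(EG − F²) = 25*Abs(sin(u)). At (u, v) = (5*pi/6, -pi/4): 25/2.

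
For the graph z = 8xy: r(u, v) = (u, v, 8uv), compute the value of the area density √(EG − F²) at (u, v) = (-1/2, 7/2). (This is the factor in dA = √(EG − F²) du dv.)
√(EG − F²)|_{(-1/2, 7/2)} = 3*sqrt(89)

E = 64*v^2 + 1, F = 64*u*v, G = 64*u^2 + 1, so EG − F² = 64*u^2 + 64*v^2 + 1. Taking the positive square root: √(EG − F²) = sqrt(64*u^2 + 64*v^2 + 1). At (u, v) = (-1/2, 7/2): 3*sqrt(89).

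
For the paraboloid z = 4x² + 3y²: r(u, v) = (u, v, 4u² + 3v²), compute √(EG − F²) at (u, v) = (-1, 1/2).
√(EG − F²)|_{(-1, 1/2)} = sqrt(74)

E = 64*u^2 + 1, F = 48*u*v, G = 36*v^2 + 1; EG − F² = 64*u^2 + 36*v^2 + 1; √(EG − F²) = sqrt(64*u^2 + 36*v^2 + 1). At the given point: sqrt(74).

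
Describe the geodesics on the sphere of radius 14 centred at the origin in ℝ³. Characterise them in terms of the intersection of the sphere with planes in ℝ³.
Geodesics on the sphere of radius 14 are great circles — circles of radius 14 obtained as the intersection of the sphere with planes through the origin (the centre of the sphere).

A curve α(t) of nonzero constant speed on the sphere of radius 14 is a geodesic iff its acceleration α̈ is everywhere normal to the surface, i.e. parallel to the radial vector α(t). Then d/dt(α × α̇) = α̇ × α̇ + α × α̈ = 0, so α × α̇ is a constant vector n ≠ 0 and α(t) · n = 0 for all t: α lies in the plane through the origin with normal n. The intersection of that plane with the sphere is a circle of radius 14 (a great circle). Conversely, a great circle traversed at constant speed has centripetal acceleration pointing at the origin, hence normal to the sphere, so every great circle is a geodesic.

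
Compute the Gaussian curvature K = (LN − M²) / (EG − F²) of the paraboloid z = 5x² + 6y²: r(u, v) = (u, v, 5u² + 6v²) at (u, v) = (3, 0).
K = 120/811801

Coefficients of the first fundamental form: E = 100*u^2 + 1, F = 120*u*v, G = 144*v^2 + 1.
Coefficients of the second fundamental form: L = 10/sqrt(100*u^2 + 144*v^2 + 1), M = 0, N = 12/sqrt(100*u^2 + 144*v^2 + 1).
Assemble K = (LN − M²)/(EG − F²) = 120/(10000*u^4 + 28800*u^2*v^2 + 200*u^2 + 20736*v^4 + 288*v^2 + 1). At (u, v) = (3, 0): K = 120/811801.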